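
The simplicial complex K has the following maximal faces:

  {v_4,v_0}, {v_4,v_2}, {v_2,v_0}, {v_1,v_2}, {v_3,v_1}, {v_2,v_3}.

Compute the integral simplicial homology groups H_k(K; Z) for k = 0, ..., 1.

H_0 ≅ Z,  H_1 ≅ Z^2.

Fix the vertex order v_0 < v_1 < v_2 < v_3 < v_4 and write every simplex with vertices in increasing order. Then dim K = 1 and the simplices of K are:

  0-simplices (5): [v_0], [v_1], [v_2], [v_3], [v_4]
  1-simplices (6): [v_0,v_2], [v_0,v_4], [v_1,v_2], [v_1,v_3], [v_2,v_3], [v_2,v_4]

so the chain groups are C_0 ≅ Z^5, C_1 ≅ Z^6.

The boundary map ∂_1: C_1 → C_0 maps an edge to its endpoints' difference, ∂[p,q] = q − p. For instance
  ∂[v_0,v_2] = [v_2] − [v_0].
The resulting 5×6 matrix has rank 4, and its Smith normal form has invariant factors (1,1,1,1).

From H_k ≅ ker(∂_k) / im(∂_{k+1}) we obtain:

  H_0: rank C_0 − rank ∂_1 = 5 − 4 = 1, and the invariant factors of ∂_1 are all 1, so H_0 = Z.
  H_1: rank ker ∂_1 − rank ∂_2 = (6 − 4) − 0 = 2, and there is no ∂_2, so H_1 = Z^2.

As a check, the Euler characteristic is 5 − 6 = -1, which agrees with 1 − 2 = -1.
(K is a triangulation of a wedge of 2 circles.)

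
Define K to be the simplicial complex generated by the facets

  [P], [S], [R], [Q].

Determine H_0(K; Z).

H_0 ≅ Z^4.

K has 4 vertices.
rank ∂_0 = 0, rank ∂_1 = 0 ⇒ b_0 = 4 − 0 − 0 = 4. So H_0 = Z^4.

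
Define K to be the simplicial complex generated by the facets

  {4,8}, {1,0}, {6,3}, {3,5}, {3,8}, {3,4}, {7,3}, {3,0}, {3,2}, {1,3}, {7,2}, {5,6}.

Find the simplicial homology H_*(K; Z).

Order the vertices as 0 < 1 < 2 < 3 < 4 < 5 < 6 < 7 < 8. Listing each simplex with vertices in this order, K has dimension 1 with simplices:

  0-simplices (9): [0], [1], [2], [3], [4], [5], [6], [7], [8]
  1-simplices (12): [0,1], [0,3], [1,3], [2,3], [2,7], [3,4], [3,5], [3,6], [3,7], [3,8], [4,8], [5,6]

giving chain groups C_0 ≅ Z^9, C_1 ≅ Z^12.

Boundary ∂_1: C_1 → C_0 maps an edge to its endpoints' difference, ∂[p,q] = q − p. For instance
  ∂[0,3] = [3] − [0].
This gives a 9×12 integer matrix of rank 8; reducing to Smith normal form yields diagonal entries (1,1,1,1,1,1,1,1).

Now H_k = ker ∂_k / im ∂_{k+1}, so:

  H_0: rank C_0 − rank ∂_1 = 9 − 8 = 1, and the invariant factors of ∂_1 are all 1, so H_0 ≅ Z.
  H_1: rank ker ∂_1 − rank ∂_2 = (12 − 8) − 0 = 4, and there is no ∂_2, so H_1 ≅ Z^4.

As a check, the Euler characteristic is 9 − 12 = -3, which agrees with 1 − 4 = -3.

H_0 ≅ Z,  H_1 ≅ Z^4.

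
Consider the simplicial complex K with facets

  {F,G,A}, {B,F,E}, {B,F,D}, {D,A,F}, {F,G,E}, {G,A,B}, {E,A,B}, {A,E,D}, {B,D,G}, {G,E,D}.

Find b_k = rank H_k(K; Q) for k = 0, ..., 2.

We work with the vertex ordering A < B < D < E < F < G. The simplices of K, each written with vertices in increasing order, are:

  0-simplices (6): A, B, D, E, F, G
  1-simplices (15): AB, AD, AE, AF, AG, BD, BE, BF, BG, DE, DF, DG, EF, EG, FG
  2-simplices (10): ABE, ABG, ADE, ADF, AFG, BDF, BDG, BEF, DEG, EFG

so the chain groups are C_0 ≅ Z^6, C_1 ≅ Z^15, C_2 ≅ Z^10.

The boundary map ∂_1: C_1 → C_0 sends each edge [p,q] (with p < q) to q − p. For instance
  ∂BF = F − B.
This gives a 6×15 integer matrix of rank 5; reducing to Smith normal form yields diagonal entries (1,1,1,1,1).

The boundary map ∂_2: C_2 → C_1 sends each 2-simplex [p,q,r] to [q,r] − [p,r] + [p,q]. For instance
  ∂ADE = DE − AE + AD,
  ∂BDG = DG − BG + BD.
This gives a 15×10 integer matrix of rank 10; reducing to Smith normal form yields diagonal entries (1,1,1,1,1,1,1,1,1,2).

From H_k ≅ ker(∂_k) / im(∂_{k+1}) we obtain:

  H_0: rank C_0 − rank ∂_1 = 6 − 5 = 1, and the invariant factors of ∂_1 are all 1, so H_0 = Z.
  H_1: rank ker ∂_1 − rank ∂_2 = (15 − 5) − 10 = 0, and ∂_2 has invariant factor 2 > 1, so H_1 = Z/2.
  H_2: rank ker ∂_2 − rank ∂_3 = (10 − 10) − 0 = 0, and there is no ∂_3, so H_2 = 0.

As a check, the Euler characteristic is 6 − 15 + 10 = 1, which agrees with 1 − 0 + 0 = 1.

Hence the Betti numbers are b_0 = 1, b_1 = 0, b_2 = 0.

b_0 = 1, b_1 = 0, b_2 = 0.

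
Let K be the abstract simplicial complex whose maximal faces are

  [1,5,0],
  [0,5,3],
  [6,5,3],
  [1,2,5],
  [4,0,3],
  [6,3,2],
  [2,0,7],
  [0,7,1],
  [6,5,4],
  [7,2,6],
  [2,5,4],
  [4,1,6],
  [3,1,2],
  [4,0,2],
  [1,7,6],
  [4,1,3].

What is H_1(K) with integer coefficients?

H_1 ≅ Z^2.

Take the total order 0 < 1 < 2 < 3 < 4 < 5 < 6 < 7 on the vertex set. Then K (dimension 2) consists of the simplices:

  0-simplices (8): [0], [1], [2], [3], [4], [5], [6], [7]
  1-simplices (24): (24 of them)
  2-simplices (16): [0,1,5], [0,1,7], [0,2,4], [0,2,7], [0,3,4], [0,3,5], [1,2,3], [1,2,5], [1,3,4], [1,4,6], [1,6,7], [2,3,6], [2,4,5], [2,6,7], [3,5,6], [4,5,6]

giving chain groups C_0 ≅ Z^8, C_1 ≅ Z^24, C_2 ≅ Z^16.

∂_1: C_1 → C_0 is given by ∂[p,q] = [q] − [p]. For instance
  ∂[2,6] = [6] − [2].
The resulting 8×24 matrix has rank 7, and its Smith normal form has invariant factors (1,1,1,1,1,1,1).

∂_2: C_2 → C_1 maps a triangle to the signed sum of its edges. For instance
  ∂[4,5,6] = [5,6] − [4,6] + [4,5],
  ∂[1,6,7] = [6,7] − [1,7] + [1,6].
As a 24×16 matrix over Z this has rank 15, with invariant factors (1,1,1,1,1,1,1,1,1,1,1,1,1,1,1).

From H_k ≅ ker(∂_k) / im(∂_{k+1}) we obtain:

  H_1: rank ker ∂_1 − rank ∂_2 = (24 − 7) − 15 = 2, and the invariant factors of ∂_2 are all 1, so H_1 ≅ Z^2.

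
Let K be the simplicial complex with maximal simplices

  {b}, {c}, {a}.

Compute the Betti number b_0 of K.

b_0 = 3.

Order the vertices as a < b < c. Listing each simplex with vertices in this order, K has dimension 0 with simplices:

  0-simplices (3): a, b, c

so the chain groups are C_0 ≅ Z^3.

Computing H_k = (kernel of ∂_k) / (image of ∂_{k+1}):

  H_0: rank C_0 − rank ∂_1 = 3 − 0 = 3, and there is no ∂_1, so H_0 ≅ Z^3.

Hence the Betti numbers are b_0 = 3.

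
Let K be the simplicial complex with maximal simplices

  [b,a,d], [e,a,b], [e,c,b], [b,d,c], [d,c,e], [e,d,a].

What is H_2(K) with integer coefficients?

H_2 ≅ Z.

Take the total order a < b < c < d < e on the vertex set. Then K (dimension 2) consists of the simplices:

  0-simplices (5): a, b, c, d, e
  1-simplices (9): ab, ad, ae, bc, bd, be, cd, ce, de
  2-simplices (6): abd, abe, ade, bcd, bce, cde

Hence C_0 ≅ Z^5, C_1 ≅ Z^9, C_2 ≅ Z^6.

The boundary map ∂_1: C_1 → C_0 sends each edge [p,q] (with p < q) to q − p. For instance
  ∂ad = d − a.
As a 5×9 matrix over Z this has rank 4, with invariant factors (1,1,1,1).

∂_2: C_2 → C_1 sends each 2-simplex [p,q,r] to [q,r] − [p,r] + [p,q]. For instance
  ∂abd = bd − ad + ab,
  ∂abe = be − ae + ab.
This gives a 9×6 integer matrix of rank 5; reducing to Smith normal form yields diagonal entries (1,1,1,1,1).

Now H_k = ker ∂_k / im ∂_{k+1}, so:

  H_2: rank ker ∂_2 − rank ∂_3 = (6 − 5) − 0 = 1, and there is no ∂_3, so H_2 = Z.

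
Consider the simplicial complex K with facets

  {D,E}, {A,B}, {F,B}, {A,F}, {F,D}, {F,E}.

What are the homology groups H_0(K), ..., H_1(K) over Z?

Fix the vertex order A < B < D < E < F and write every simplex with vertices in increasing order. Then dim K = 1 and the simplices of K are:

  0-simplices (5): A, B, D, E, F
  1-simplices (6): AB, AF, BF, DE, DF, EF

Hence C_0 ≅ Z^5, C_1 ≅ Z^6.

The boundary map ∂_1: C_1 → C_0 maps an edge to its endpoints' difference, ∂[p,q] = q − p.
As a 5×6 matrix over Z this has rank 4, with invariant factors (1,1,1,1).

Reading off H_k = ker ∂_k / im ∂_{k+1}:

  H_0: rank C_0 − rank ∂_1 = 5 − 4 = 1, and the invariant factors of ∂_1 are all 1, so H_0 = Z.
  H_1: rank ker ∂_1 − rank ∂_2 = (6 − 4) − 0 = 2, and there is no ∂_2, so H_1 = Z^2.

H_0 ≅ Z,  H_1 ≅ Z^2.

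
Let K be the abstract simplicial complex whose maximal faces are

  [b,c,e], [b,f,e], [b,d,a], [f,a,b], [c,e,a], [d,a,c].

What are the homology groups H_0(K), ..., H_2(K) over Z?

Fix the vertex order a < b < c < d < e < f and write every simplex with vertices in increasing order. Then dim K = 2 and the simplices of K are:

  0-simplices (6): a, b, c, d, e, f
  1-simplices (12): ab, ac, ad, ae, af, bc, bd, be, bf, cd, ce, ef
  2-simplices (6): abd, abf, acd, ace, bce, bef

giving chain groups C_0 ≅ Z^6, C_1 ≅ Z^12, C_2 ≅ Z^6.

The boundary map ∂_1: C_1 → C_0 maps an edge to its endpoints' difference, ∂[p,q] = q − p.
The 6×12 boundary matrix has rank 5 and Smith normal form diag(1,1,1,1,1).

Boundary ∂_2: C_2 → C_1 sends each 2-simplex [p,q,r] to [q,r] − [p,r] + [p,q]. For instance
  ∂acd = cd − ad + ac,
  ∂abd = bd − ad + ab.
The 12×6 boundary matrix has rank 6 and Smith normal form diag(1,1,1,1,1,1).

Now H_k = ker ∂_k / im ∂_{k+1}, so:

  H_0: rank C_0 − rank ∂_1 = 6 − 5 = 1, and the invariant factors of ∂_1 are all 1, so H_0 ≅ Z.
  H_1: rank ker ∂_1 − rank ∂_2 = (12 − 5) − 6 = 1, and the invariant factors of ∂_2 are all 1, so H_1 ≅ Z.
  H_2: rank ker ∂_2 − rank ∂_3 = (6 − 6) − 0 = 0, and there is no ∂_3, so H_2 ≅ 0.

H_0 = Z,  H_1 = Z,  H_2 = 0.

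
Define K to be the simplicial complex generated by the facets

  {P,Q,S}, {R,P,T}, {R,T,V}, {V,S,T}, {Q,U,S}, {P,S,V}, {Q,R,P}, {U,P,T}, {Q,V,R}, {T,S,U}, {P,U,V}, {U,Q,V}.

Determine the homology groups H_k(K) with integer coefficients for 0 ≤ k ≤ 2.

Order the vertices as P < Q < R < S < T < U < V. Listing each simplex with vertices in this order, K has dimension 2 with simplices:

  0-simplices (7): P, Q, R, S, T, U, V
  1-simplices (18): PQ, PR, PS, PT, PU, PV, QR, QS, QU, QV, RT, RV, ST, SU, SV, TU, TV, UV
  2-simplices (12): PQR, PQS, PRT, PSV, PTU, PUV, QRV, QSU, QUV, RTV, STU, STV

so the chain groups are C_0 ≅ Z^7, C_1 ≅ Z^18, C_2 ≅ Z^12.

Boundary ∂_1: C_1 → C_0 is given by ∂[p,q] = [q] − [p]. For instance
  ∂PQ = Q − P.
This gives a 7×18 integer matrix of rank 6; reducing to Smith normal form yields diagonal entries (1,1,1,1,1,1).

The boundary map ∂_2: C_2 → C_1 sends each 2-simplex [p,q,r] to [q,r] − [p,r] + [p,q]. For instance
  ∂QUV = UV − QV + QU,
  ∂PRT = RT − PT + PR.
As a 18×12 matrix over Z this has rank 12, with invariant factors (1,1,1,1,1,1,1,1,1,1,1,2).

Computing H_k = (kernel of ∂_k) / (image of ∂_{k+1}):

  H_0: rank C_0 − rank ∂_1 = 7 − 6 = 1, and the invariant factors of ∂_1 are all 1, so H_0 ≅ Z.
  H_1: rank ker ∂_1 − rank ∂_2 = (18 − 6) − 12 = 0, and ∂_2 has invariant factor 2 > 1, so H_1 ≅ Z/2.
  H_2: rank ker ∂_2 − rank ∂_3 = (12 − 12) − 0 = 0, and there is no ∂_3, so H_2 ≅ 0.

As a check, the Euler characteristic is 7 − 18 + 12 = 1, which agrees with 1 − 0 + 0 = 1.

H_0 = Z,  H_1 = Z/2,  H_2 = 0.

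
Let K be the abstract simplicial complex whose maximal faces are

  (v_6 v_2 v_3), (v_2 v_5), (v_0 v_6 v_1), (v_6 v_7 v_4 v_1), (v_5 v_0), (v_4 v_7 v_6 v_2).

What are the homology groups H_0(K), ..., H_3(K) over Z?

H_0 = Z,  H_1 = Z,  H_2 = 0,  H_3 = 0.

K has 8 vertices, 15 edges, 9 triangles, 2 3-simplices.
rank ∂_0 = 0, rank ∂_1 = 7 ⇒ b_0 = 8 − 0 − 7 = 1; all invariant factors of ∂_1 are 1 so no torsion. So H_0 ≅ Z.
rank ∂_1 = 7, rank ∂_2 = 7 ⇒ b_1 = 15 − 7 − 7 = 1; all invariant factors of ∂_2 are 1 so no torsion. So H_1 ≅ Z.
rank ∂_2 = 7, rank ∂_3 = 2 ⇒ b_2 = 9 − 7 − 2 = 0; all invariant factors of ∂_3 are 1 so no torsion. So H_2 ≅ 0.
rank ∂_3 = 2, rank ∂_4 = 0 ⇒ b_3 = 2 − 2 − 0 = 0. So H_3 ≅ 0.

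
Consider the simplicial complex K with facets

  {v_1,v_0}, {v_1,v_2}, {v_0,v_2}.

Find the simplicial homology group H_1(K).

H_1 ≅ Z.

K has 3 vertices, 3 edges.
rank ∂_1 = 2, rank ∂_2 = 0 ⇒ b_1 = 3 − 2 − 0 = 1. So H_1 ≅ Z.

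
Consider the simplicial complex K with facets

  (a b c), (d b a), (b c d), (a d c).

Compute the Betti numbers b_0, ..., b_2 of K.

b_0 = 1, b_1 = 0, b_2 = 1.

Fix the vertex order a < b < c < d and write every simplex with vertices in increasing order. Then dim K = 2 and the simplices of K are:

  0-simplices (4): a, b, c, d
  1-simplices (6): ab, ac, ad, bc, bd, cd
  2-simplices (4): abc, abd, acd, bcd

so the chain groups are C_0 ≅ Z^4, C_1 ≅ Z^6, C_2 ≅ Z^4.

The boundary map ∂_1: C_1 → C_0 maps an edge to its endpoints' difference, ∂[p,q] = q − p.
This gives a 4×6 integer matrix of rank 3; reducing to Smith normal form yields diagonal entries (1,1,1).

∂_2: C_2 → C_1 maps a triangle to the signed sum of its edges. For instance
  ∂abc = bc − ac + ab,
  ∂acd = cd − ad + ac.
This gives a 6×4 integer matrix of rank 3; reducing to Smith normal form yields diagonal entries (1,1,1).

From H_k ≅ ker(∂_k) / im(∂_{k+1}) we obtain:

  H_0: rank C_0 − rank ∂_1 = 4 − 3 = 1, and the invariant factors of ∂_1 are all 1, so H_0 = Z.
  H_1: rank ker ∂_1 − rank ∂_2 = (6 − 3) − 3 = 0, and the invariant factors of ∂_2 are all 1, so H_1 = 0.
  H_2: rank ker ∂_2 − rank ∂_3 = (4 − 3) − 0 = 1, and there is no ∂_3, so H_2 = Z.

(K is a triangulation of the 2-sphere S^2.)

Hence the Betti numbers are b_0 = 1, b_1 = 0, b_2 = 1.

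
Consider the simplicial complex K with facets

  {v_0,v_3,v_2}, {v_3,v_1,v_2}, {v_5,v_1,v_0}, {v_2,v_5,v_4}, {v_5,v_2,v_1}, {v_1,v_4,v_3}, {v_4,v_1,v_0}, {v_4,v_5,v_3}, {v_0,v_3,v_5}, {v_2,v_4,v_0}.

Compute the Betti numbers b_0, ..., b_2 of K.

We work with the vertex ordering v_0 < v_1 < v_2 < v_3 < v_4 < v_5. The simplices of K, each written with vertices in increasing order, are:

  0-simplices (6): [v_0], [v_1], [v_2], [v_3], [v_4], [v_5]
  1-simplices (15): (15 of them)
  2-simplices (10): [v_0,v_1,v_4], [v_0,v_1,v_5], [v_0,v_2,v_3], [v_0,v_2,v_4], [v_0,v_3,v_5], [v_1,v_2,v_3], [v_1,v_2,v_5], [v_1,v_3,v_4], [v_2,v_4,v_5], [v_3,v_4,v_5]

so the chain groups are C_0 ≅ Z^6, C_1 ≅ Z^15, C_2 ≅ Z^10.

The boundary map ∂_1: C_1 → C_0 maps an edge to its endpoints' difference, ∂[p,q] = q − p. For instance
  ∂[v_1,v_4] = [v_4] − [v_1].
The resulting 6×15 matrix has rank 5, and its Smith normal form has invariant factors (1,1,1,1,1).

Boundary ∂_2: C_2 → C_1 sends each 2-simplex [p,q,r] to [q,r] − [p,r] + [p,q]. For instance
  ∂[v_3,v_4,v_5] = [v_4,v_5] − [v_3,v_5] + [v_3,v_4],
  ∂[v_1,v_2,v_3] = [v_2,v_3] − [v_1,v_3] + [v_1,v_2].
This gives a 15×10 integer matrix of rank 10; reducing to Smith normal form yields diagonal entries (1,1,1,1,1,1,1,1,1,2).

From H_k ≅ ker(∂_k) / im(∂_{k+1}) we obtain:

  H_0: rank C_0 − rank ∂_1 = 6 − 5 = 1, and the invariant factors of ∂_1 are all 1, so H_0 = Z.
  H_1: rank ker ∂_1 − rank ∂_2 = (15 − 5) − 10 = 0, and ∂_2 has invariant factor 2 > 1, so H_1 = Z_2.
  H_2: rank ker ∂_2 − rank ∂_3 = (10 − 10) − 0 = 0, and there is no ∂_3, so H_2 = 0.

Hence the Betti numbers are b_0 = 1, b_1 = 0, b_2 = 0.

b_0 = 1, b_1 = 0, b_2 = 0.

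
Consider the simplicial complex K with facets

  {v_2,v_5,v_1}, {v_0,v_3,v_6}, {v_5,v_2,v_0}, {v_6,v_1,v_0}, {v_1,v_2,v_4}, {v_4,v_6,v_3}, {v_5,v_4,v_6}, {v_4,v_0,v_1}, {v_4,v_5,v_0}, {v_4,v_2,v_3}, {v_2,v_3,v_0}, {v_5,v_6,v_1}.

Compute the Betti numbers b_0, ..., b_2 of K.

Fix the vertex order v_0 < v_1 < v_2 < v_3 < v_4 < v_5 < v_6 and write every simplex with vertices in increasing order. Then dim K = 2 and the simplices of K are:

  0-simplices (7): [v_0], [v_1], [v_2], [v_3], [v_4], [v_5], [v_6]
  1-simplices (18): (18 of them)
  2-simplices (12): (12 of them)

giving chain groups C_0 ≅ Z^7, C_1 ≅ Z^18, C_2 ≅ Z^12.

∂_1: C_1 → C_0 sends each edge [p,q] (with p < q) to q − p. For instance
  ∂[v_0,v_2] = [v_2] − [v_0].
The 7×18 boundary matrix has rank 6 and Smith normal form diag(1,1,1,1,1,1).

∂_2: C_2 → C_1 acts by ∂[p,q,r] = [q,r] − [p,r] + [p,q]. For instance
  ∂[v_0,v_4,v_5] = [v_4,v_5] − [v_0,v_5] + [v_0,v_4],
  ∂[v_0,v_2,v_5] = [v_2,v_5] − [v_0,v_5] + [v_0,v_2].
The 18×12 boundary matrix has rank 12 and Smith normal form diag(1,1,1,1,1,1,1,1,1,1,1,2).

Reading off H_k = ker ∂_k / im ∂_{k+1}:

  H_0: rank C_0 − rank ∂_1 = 7 − 6 = 1, and the invariant factors of ∂_1 are all 1, so H_0 = Z.
  H_1: rank ker ∂_1 − rank ∂_2 = (18 − 6) − 12 = 0, and ∂_2 has invariant factor 2 > 1, so H_1 = Z/2.
  H_2: rank ker ∂_2 − rank ∂_3 = (12 − 12) − 0 = 0, and there is no ∂_3, so H_2 = 0.

(K is a triangulation of the real projective plane RP^2.)

Hence the Betti numbers are b_0 = 1, b_1 = 0, b_2 = 0.

b_0 = 1, b_1 = 0, b_2 = 0.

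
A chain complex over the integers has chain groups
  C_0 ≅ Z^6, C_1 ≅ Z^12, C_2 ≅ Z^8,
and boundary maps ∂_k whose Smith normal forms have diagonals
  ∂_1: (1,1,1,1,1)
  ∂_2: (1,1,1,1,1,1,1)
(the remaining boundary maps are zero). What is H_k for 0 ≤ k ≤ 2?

H_0: b_0 = 6 − 0 − 5 = 1; torsion from ∂_1 factors > 1: none. So H_0 = Z.
H_1: b_1 = 12 − 5 − 7 = 0; torsion from ∂_2 factors > 1: none. So H_1 = 0.
H_2: b_2 = 8 − 7 − 0 = 1; torsion from ∂_3 factors > 1: none. So H_2 = Z.

H_0 = Z,  H_1 = 0,  H_2 = Z.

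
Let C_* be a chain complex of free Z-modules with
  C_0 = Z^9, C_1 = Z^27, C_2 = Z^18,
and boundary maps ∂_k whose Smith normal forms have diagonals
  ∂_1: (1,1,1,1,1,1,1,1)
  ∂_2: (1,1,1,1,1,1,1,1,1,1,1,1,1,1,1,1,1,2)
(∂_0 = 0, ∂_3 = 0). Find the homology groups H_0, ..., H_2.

H_0: b_0 = 9 − 0 − 8 = 1; torsion from ∂_1 factors > 1: none. So H_0 ≅ Z.
H_1: b_1 = 27 − 8 − 18 = 1; torsion from ∂_2 factors > 1: [2]. So H_1 ≅ Z ⊕ Z/2Z.
H_2: b_2 = 18 − 18 − 0 = 0; torsion from ∂_3 factors > 1: none. So H_2 ≅ 0.

H_0 ≅ Z,  H_1 ≅ Z ⊕ Z/2Z,  H_2 = 0.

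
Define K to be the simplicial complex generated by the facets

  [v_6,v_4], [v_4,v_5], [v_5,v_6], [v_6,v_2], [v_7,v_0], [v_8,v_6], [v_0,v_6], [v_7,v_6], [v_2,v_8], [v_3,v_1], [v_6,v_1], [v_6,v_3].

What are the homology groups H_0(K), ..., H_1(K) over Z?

H_0 ≅ Z,  H_1 ≅ Z^4.

Order the vertices as v_0 < v_1 < v_2 < v_3 < v_4 < v_5 < v_6 < v_7 < v_8. Listing each simplex with vertices in this order, K has dimension 1 with simplices:

  0-simplices (9): [v_0], [v_1], [v_2], [v_3], [v_4], [v_5], [v_6], [v_7], [v_8]
  1-simplices (12): [v_0,v_6], [v_0,v_7], [v_1,v_3], [v_1,v_6], [v_2,v_6], [v_2,v_8], [v_3,v_6], [v_4,v_5], [v_4,v_6], [v_5,v_6], [v_6,v_7], [v_6,v_8]

Hence C_0 ≅ Z^9, C_1 ≅ Z^12.

Boundary ∂_1: C_1 → C_0 is given by ∂[p,q] = [q] − [p].
The 9×12 boundary matrix has rank 8 and Smith normal form diag(1,1,1,1,1,1,1,1).

Now H_k = ker ∂_k / im ∂_{k+1}, so:

  H_0: rank C_0 − rank ∂_1 = 9 − 8 = 1, and the invariant factors of ∂_1 are all 1, so H_0 = Z.
  H_1: rank ker ∂_1 − rank ∂_2 = (12 − 8) − 0 = 4, and there is no ∂_2, so H_1 = Z^4.

As a check, the Euler characteristic is 9 − 12 = -3, which agrees with 1 − 4 = -3.
(K is a triangulation of a wedge of 4 circles.)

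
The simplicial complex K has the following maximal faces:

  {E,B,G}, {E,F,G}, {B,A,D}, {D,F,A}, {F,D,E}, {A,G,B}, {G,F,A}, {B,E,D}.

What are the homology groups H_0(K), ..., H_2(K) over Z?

Fix the vertex order A < B < D < E < F < G and write every simplex with vertices in increasing order. Then dim K = 2 and the simplices of K are:

  0-simplices (6): A, B, D, E, F, G
  1-simplices (12): AB, AD, AF, AG, BD, BE, BG, DE, DF, EF, EG, FG
  2-simplices (8): ABD, ABG, ADF, AFG, BDE, BEG, DEF, EFG

Hence C_0 ≅ Z^6, C_1 ≅ Z^12, C_2 ≅ Z^8.

The boundary map ∂_1: C_1 → C_0 sends each edge [p,q] (with p < q) to q − p. For instance
  ∂DF = F − D.
As a 6×12 matrix over Z this has rank 5, with invariant factors (1,1,1,1,1).

∂_2: C_2 → C_1 maps a triangle to the signed sum of its edges. For instance
  ∂DEF = EF − DF + DE,
  ∂AFG = FG − AG + AF.
This gives a 12×8 integer matrix of rank 7; reducing to Smith normal form yields diagonal entries (1,1,1,1,1,1,1).

From H_k ≅ ker(∂_k) / im(∂_{k+1}) we obtain:

  H_0: rank C_0 − rank ∂_1 = 6 − 5 = 1, and the invariant factors of ∂_1 are all 1, so H_0 = Z.
  H_1: rank ker ∂_1 − rank ∂_2 = (12 − 5) − 7 = 0, and the invariant factors of ∂_2 are all 1, so H_1 = 0.
  H_2: rank ker ∂_2 − rank ∂_3 = (8 − 7) − 0 = 1, and there is no ∂_3, so H_2 = Z.

As a check, the Euler characteristic is 6 − 12 + 8 = 2, which agrees with 1 − 0 + 1 = 2.

H_0 = Z,  H_1 = 0,  H_2 = Z.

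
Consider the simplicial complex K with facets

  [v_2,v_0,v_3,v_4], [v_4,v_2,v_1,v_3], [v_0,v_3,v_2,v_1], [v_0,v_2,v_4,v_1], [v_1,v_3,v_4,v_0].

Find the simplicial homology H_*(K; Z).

K has 5 vertices, 10 edges, 10 triangles, 5 3-simplices.
rank ∂_0 = 0, rank ∂_1 = 4 ⇒ b_0 = 5 − 0 − 4 = 1; all invariant factors of ∂_1 are 1 so no torsion. So H_0 = Z.
rank ∂_1 = 4, rank ∂_2 = 6 ⇒ b_1 = 10 − 4 − 6 = 0; all invariant factors of ∂_2 are 1 so no torsion. So H_1 = 0.
rank ∂_2 = 6, rank ∂_3 = 4 ⇒ b_2 = 10 − 6 − 4 = 0; all invariant factors of ∂_3 are 1 so no torsion. So H_2 = 0.
rank ∂_3 = 4, rank ∂_4 = 0 ⇒ b_3 = 5 − 4 − 0 = 1. So H_3 = Z.

H_0 = Z,  H_1 = 0,  H_2 = 0,  H_3 = Z.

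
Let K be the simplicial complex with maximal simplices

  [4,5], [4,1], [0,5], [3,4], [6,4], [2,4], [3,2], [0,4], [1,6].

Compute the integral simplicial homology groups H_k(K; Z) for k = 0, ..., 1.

K has 7 vertices, 9 edges.
rank ∂_0 = 0, rank ∂_1 = 6 ⇒ b_0 = 7 − 0 − 6 = 1; all invariant factors of ∂_1 are 1 so no torsion. So H_0 = Z.
rank ∂_1 = 6, rank ∂_2 = 0 ⇒ b_1 = 9 − 6 − 0 = 3. So H_1 = Z^3.

H_0 = Z,  H_1 = Z^3.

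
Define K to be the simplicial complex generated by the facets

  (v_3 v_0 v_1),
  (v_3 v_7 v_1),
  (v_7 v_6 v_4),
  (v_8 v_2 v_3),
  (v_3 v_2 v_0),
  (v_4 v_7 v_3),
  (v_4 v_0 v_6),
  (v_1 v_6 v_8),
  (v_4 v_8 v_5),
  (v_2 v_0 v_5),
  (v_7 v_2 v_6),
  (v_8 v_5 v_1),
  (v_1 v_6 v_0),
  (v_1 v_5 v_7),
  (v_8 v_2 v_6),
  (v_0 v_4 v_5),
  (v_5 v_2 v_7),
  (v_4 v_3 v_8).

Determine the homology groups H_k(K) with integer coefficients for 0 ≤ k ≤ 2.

Order the vertices as v_0 < v_1 < v_2 < v_3 < v_4 < v_5 < v_6 < v_7 < v_8. Listing each simplex with vertices in this order, K has dimension 2 with simplices:

  0-simplices (9): [v_0], [v_1], [v_2], [v_3], [v_4], [v_5], [v_6], [v_7], [v_8]
  1-simplices (27): (27 of them)
  2-simplices (18): (18 of them)

giving chain groups C_0 ≅ Z^9, C_1 ≅ Z^27, C_2 ≅ Z^18.

The boundary map ∂_1: C_1 → C_0 is given by ∂[p,q] = [q] − [p].
The resulting 9×27 matrix has rank 8, and its Smith normal form has invariant factors (1,1,1,1,1,1,1,1).

∂_2: C_2 → C_1 maps a triangle to the signed sum of its edges. For instance
  ∂[v_1,v_5,v_7] = [v_5,v_7] − [v_1,v_7] + [v_1,v_5],
  ∂[v_0,v_2,v_5] = [v_2,v_5] − [v_0,v_5] + [v_0,v_2].
The 27×18 boundary matrix has rank 17 and Smith normal form diag(1,1,1,1,1,1,1,1,1,1,1,1,1,1,1,1,1).

Reading off H_k = ker ∂_k / im ∂_{k+1}:

  H_0: rank C_0 − rank ∂_1 = 9 − 8 = 1, and the invariant factors of ∂_1 are all 1, so H_0 ≅ Z.
  H_1: rank ker ∂_1 − rank ∂_2 = (27 − 8) − 17 = 2, and the invariant factors of ∂_2 are all 1, so H_1 ≅ Z^2.
  H_2: rank ker ∂_2 − rank ∂_3 = (18 − 17) − 0 = 1, and there is no ∂_3, so H_2 ≅ Z.

H_0 = Z,  H_1 = Z^2,  H_2 = Z.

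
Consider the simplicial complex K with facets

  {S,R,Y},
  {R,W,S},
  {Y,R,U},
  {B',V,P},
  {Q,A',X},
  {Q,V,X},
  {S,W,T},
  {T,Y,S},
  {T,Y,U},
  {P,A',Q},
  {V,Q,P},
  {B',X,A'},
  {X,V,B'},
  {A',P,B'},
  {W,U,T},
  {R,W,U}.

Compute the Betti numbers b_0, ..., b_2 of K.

Order the vertices as P < Q < R < S < T < U < V < W < X < Y < A' < B'. Listing each simplex with vertices in this order, K has dimension 2 with simplices:

  0-simplices (12): [P], [Q], [R], [S], [T], [U], [V], [W], [X], [Y], [A'], [B']
  1-simplices (24): (24 of them)
  2-simplices (16): [P,Q,V], [P,Q,A'], [P,V,B'], [P,A',B'], [Q,V,X], [Q,X,A'], [R,S,W], [R,S,Y], [R,U,W], [R,U,Y], [S,T,W], [S,T,Y], [T,U,W], [T,U,Y], [V,X,B'], [X,A',B']

Hence C_0 ≅ Z^12, C_1 ≅ Z^24, C_2 ≅ Z^16.

The boundary map ∂_1: C_1 → C_0 maps an edge to its endpoints' difference, ∂[p,q] = q − p. For instance
  ∂[S,T] = [T] − [S].
This gives a 12×24 integer matrix of rank 10; reducing to Smith normal form yields diagonal entries (1,1,1,1,1,1,1,1,1,1).

∂_2: C_2 → C_1 sends each 2-simplex [p,q,r] to [q,r] − [p,r] + [p,q]. For instance
  ∂[R,S,Y] = [S,Y] − [R,Y] + [R,S],
  ∂[Q,V,X] = [V,X] − [Q,X] + [Q,V].
The resulting 24×16 matrix has rank 14, and its Smith normal form has invariant factors (1,1,1,1,1,1,1,1,1,1,1,1,1,1).

Reading off H_k = ker ∂_k / im ∂_{k+1}:

  H_0: rank C_0 − rank ∂_1 = 12 − 10 = 2, and the invariant factors of ∂_1 are all 1, so H_0 ≅ Z^2.
  H_1: rank ker ∂_1 − rank ∂_2 = (24 − 10) − 14 = 0, and the invariant factors of ∂_2 are all 1, so H_1 ≅ 0.
  H_2: rank ker ∂_2 − rank ∂_3 = (16 − 14) − 0 = 2, and there is no ∂_3, so H_2 ≅ Z^2.

As a check, the Euler characteristic is 12 − 24 + 16 = 4, which agrees with 2 − 0 + 2 = 4.

Hence the Betti numbers are b_0 = 2, b_1 = 0, b_2 = 2.

b_0 = 2, b_1 = 0, b_2 = 2.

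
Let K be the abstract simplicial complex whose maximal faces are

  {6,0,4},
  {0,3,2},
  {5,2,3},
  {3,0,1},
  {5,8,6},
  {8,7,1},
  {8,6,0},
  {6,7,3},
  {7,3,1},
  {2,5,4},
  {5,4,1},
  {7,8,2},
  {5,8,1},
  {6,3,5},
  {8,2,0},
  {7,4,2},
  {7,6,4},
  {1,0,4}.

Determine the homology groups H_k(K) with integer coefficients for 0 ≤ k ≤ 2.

H_0 = Z,  H_1 = Z^2,  H_2 = Z.

We work with the vertex ordering 0 < 1 < 2 < 3 < 4 < 5 < 6 < 7 < 8. The simplices of K, each written with vertices in increasing order, are:

  0-simplices (9): [0], [1], [2], [3], [4], [5], [6], [7], [8]
  1-simplices (27): (27 of them)
  2-simplices (18): [0,1,3], [0,1,4], [0,2,3], [0,2,8], [0,4,6], [0,6,8], [1,3,7], [1,4,5], [1,5,8], [1,7,8], [2,3,5], [2,4,5], [2,4,7], [2,7,8], [3,5,6], [3,6,7], [4,6,7], [5,6,8]

Hence C_0 ≅ Z^9, C_1 ≅ Z^27, C_2 ≅ Z^18.

Boundary ∂_1: C_1 → C_0 sends each edge [p,q] (with p < q) to q − p. For instance
  ∂[2,7] = [7] − [2].
As a 9×27 matrix over Z this has rank 8, with invariant factors (1,1,1,1,1,1,1,1).

The boundary map ∂_2: C_2 → C_1 sends each 2-simplex [p,q,r] to [q,r] − [p,r] + [p,q]. For instance
  ∂[5,6,8] = [6,8] − [5,8] + [5,6],
  ∂[1,4,5] = [4,5] − [1,5] + [1,4].
The 27×18 boundary matrix has rank 17 and Smith normal form diag(1,1,1,1,1,1,1,1,1,1,1,1,1,1,1,1,1).

Reading off H_k = ker ∂_k / im ∂_{k+1}:

  H_0: rank C_0 − rank ∂_1 = 9 − 8 = 1, and the invariant factors of ∂_1 are all 1, so H_0 ≅ Z.
  H_1: rank ker ∂_1 − rank ∂_2 = (27 − 8) − 17 = 2, and the invariant factors of ∂_2 are all 1, so H_1 ≅ Z^2.
  H_2: rank ker ∂_2 − rank ∂_3 = (18 − 17) − 0 = 1, and there is no ∂_3, so H_2 ≅ Z.

As a check, the Euler characteristic is 9 − 27 + 18 = 0, which agrees with 1 − 2 + 1 = 0.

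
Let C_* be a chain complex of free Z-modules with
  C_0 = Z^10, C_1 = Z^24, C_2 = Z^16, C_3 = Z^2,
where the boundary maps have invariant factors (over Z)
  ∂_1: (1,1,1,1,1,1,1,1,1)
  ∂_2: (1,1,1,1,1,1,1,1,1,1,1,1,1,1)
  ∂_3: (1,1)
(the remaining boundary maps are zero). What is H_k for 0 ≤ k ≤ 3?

H_0: b_0 = 10 − 0 − 9 = 1; torsion from ∂_1 factors > 1: none. So H_0 = Z.
H_1: b_1 = 24 − 9 − 14 = 1; torsion from ∂_2 factors > 1: none. So H_1 = Z.
H_2: b_2 = 16 − 14 − 2 = 0; torsion from ∂_3 factors > 1: none. So H_2 = 0.
H_3: b_3 = 2 − 2 − 0 = 0; torsion from ∂_4 factors > 1: none. So H_3 = 0.

H_0 = Z,  H_1 = Z,  H_2 = 0,  H_3 = 0.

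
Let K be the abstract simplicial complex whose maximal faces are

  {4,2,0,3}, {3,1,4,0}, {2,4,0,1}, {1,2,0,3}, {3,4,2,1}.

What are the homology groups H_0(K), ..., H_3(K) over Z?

Fix the vertex order 0 < 1 < 2 < 3 < 4 and write every simplex with vertices in increasing order. Then dim K = 3 and the simplices of K are:

  0-simplices (5): [0], [1], [2], [3], [4]
  1-simplices (10): [0,1], [0,2], [0,3], [0,4], [1,2], [1,3], [1,4], [2,3], [2,4], [3,4]
  2-simplices (10): [0,1,2], [0,1,3], [0,1,4], [0,2,3], [0,2,4], [0,3,4], [1,2,3], [1,2,4], [1,3,4], [2,3,4]
  3-simplices (5): [0,1,2,3], [0,1,2,4], [0,1,3,4], [0,2,3,4], [1,2,3,4]

Hence C_0 ≅ Z^5, C_1 ≅ Z^10, C_2 ≅ Z^10, C_3 ≅ Z^5.

∂_1: C_1 → C_0 is given by ∂[p,q] = [q] − [p]. For instance
  ∂[1,2] = [2] − [1].
The 5×10 boundary matrix has rank 4 and Smith normal form diag(1,1,1,1).

∂_2: C_2 → C_1 maps a triangle to the signed sum of its edges. For instance
  ∂[1,3,4] = [3,4] − [1,4] + [1,3],
  ∂[0,1,2] = [1,2] − [0,2] + [0,1].
The 10×10 boundary matrix has rank 6 and Smith normal form diag(1,1,1,1,1,1).

The boundary map ∂_3: C_3 → C_2 sends each 3-simplex σ to the alternating sum Σ_i (−1)^i (σ with its i-th vertex removed). For instance
  ∂[0,1,3,4] = [1,3,4] − [0,3,4] + [0,1,4] − [0,1,3],
  ∂[1,2,3,4] = [2,3,4] − [1,3,4] + [1,2,4] − [1,2,3].
This gives a 10×5 integer matrix of rank 4; reducing to Smith normal form yields diagonal entries (1,1,1,1).

Reading off H_k = ker ∂_k / im ∂_{k+1}:

  H_0: rank C_0 − rank ∂_1 = 5 − 4 = 1, and the invariant factors of ∂_1 are all 1, so H_0 ≅ Z.
  H_1: rank ker ∂_1 − rank ∂_2 = (10 − 4) − 6 = 0, and the invariant factors of ∂_2 are all 1, so H_1 ≅ 0.
  H_2: rank ker ∂_2 − rank ∂_3 = (10 − 6) − 4 = 0, and the invariant factors of ∂_3 are all 1, so H_2 ≅ 0.
  H_3: rank ker ∂_3 − rank ∂_4 = (5 − 4) − 0 = 1, and there is no ∂_4, so H_3 ≅ Z.

(K is a triangulation of the 3-sphere S^3.)

H_0 = Z,  H_1 = 0,  H_2 = 0,  H_3 = Z.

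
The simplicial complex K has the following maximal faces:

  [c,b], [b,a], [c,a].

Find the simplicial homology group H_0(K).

Order the vertices as a < b < c. Listing each simplex with vertices in this order, K has dimension 1 with simplices:

  0-simplices (3): a, b, c
  1-simplices (3): ab, ac, bc

Hence C_0 ≅ Z^3, C_1 ≅ Z^3.

Boundary ∂_1: C_1 → C_0 sends each edge [p,q] (with p < q) to q − p.
The 3×3 boundary matrix has rank 2 and Smith normal form diag(1,1).

From H_k ≅ ker(∂_k) / im(∂_{k+1}) we obtain:

  H_0: rank C_0 − rank ∂_1 = 3 − 2 = 1, and the invariant factors of ∂_1 are all 1, so H_0 ≅ Z.

H_0 = Z.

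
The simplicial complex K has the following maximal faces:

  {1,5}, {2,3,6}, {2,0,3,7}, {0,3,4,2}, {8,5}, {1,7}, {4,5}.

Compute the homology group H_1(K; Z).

Fix the vertex order 0 < 1 < 2 < 3 < 4 < 5 < 6 < 7 < 8 and write every simplex with vertices in increasing order. Then dim K = 3 and the simplices of K are:

  0-simplices (9): [0], [1], [2], [3], [4], [5], [6], [7], [8]
  1-simplices (15): [0,2], [0,3], [0,4], [0,7], [1,5], [1,7], [2,3], [2,4], [2,6], [2,7], [3,4], [3,6], [3,7], [4,5], [5,8]
  2-simplices (8): [0,2,3], [0,2,4], [0,2,7], [0,3,4], [0,3,7], [2,3,4], [2,3,6], [2,3,7]
  3-simplices (2): [0,2,3,4], [0,2,3,7]

Hence C_0 ≅ Z^9, C_1 ≅ Z^15, C_2 ≅ Z^8, C_3 ≅ Z^2.

∂_1: C_1 → C_0 is given by ∂[p,q] = [q] − [p].
As a 9×15 matrix over Z this has rank 8, with invariant factors (1,1,1,1,1,1,1,1).

The boundary map ∂_2: C_2 → C_1 maps a triangle to the signed sum of its edges. For instance
  ∂[2,3,7] = [3,7] − [2,7] + [2,3],
  ∂[0,3,7] = [3,7] − [0,7] + [0,3].
The resulting 15×8 matrix has rank 6, and its Smith normal form has invariant factors (1,1,1,1,1,1).

Boundary ∂_3: C_3 → C_2 sends each 3-simplex σ to the alternating sum Σ_i (−1)^i (σ with its i-th vertex removed). For instance
  ∂[0,2,3,4] = [2,3,4] − [0,3,4] + [0,2,4] − [0,2,3],
  ∂[0,2,3,7] = [2,3,7] − [0,3,7] + [0,2,7] − [0,2,3].
The 8×2 boundary matrix has rank 2 and Smith normal form diag(1,1).

Computing H_k = (kernel of ∂_k) / (image of ∂_{k+1}):

  H_1: rank ker ∂_1 − rank ∂_2 = (15 − 8) − 6 = 1, and the invariant factors of ∂_2 are all 1, so H_1 ≅ Z.

H_1 = Z.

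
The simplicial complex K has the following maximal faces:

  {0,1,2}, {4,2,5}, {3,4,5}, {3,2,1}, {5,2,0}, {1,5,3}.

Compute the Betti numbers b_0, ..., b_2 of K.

K has 6 vertices, 12 edges, 6 triangles.
rank ∂_0 = 0, rank ∂_1 = 5 ⇒ b_0 = 6 − 0 − 5 = 1; all invariant factors of ∂_1 are 1 so no torsion. So H_0 = Z.
rank ∂_1 = 5, rank ∂_2 = 6 ⇒ b_1 = 12 − 5 − 6 = 1; all invariant factors of ∂_2 are 1 so no torsion. So H_1 = Z.
rank ∂_2 = 6, rank ∂_3 = 0 ⇒ b_2 = 6 − 6 − 0 = 0. So H_2 = 0.

b_0 = 1, b_1 = 1, b_2 = 0.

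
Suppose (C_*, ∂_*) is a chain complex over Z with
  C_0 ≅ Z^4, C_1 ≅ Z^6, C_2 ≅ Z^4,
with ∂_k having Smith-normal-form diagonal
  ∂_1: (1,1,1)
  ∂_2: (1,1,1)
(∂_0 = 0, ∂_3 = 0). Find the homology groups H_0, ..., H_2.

H_0 = Z,  H_1 = 0,  H_2 = Z.

H_0: b_0 = 4 − 0 − 3 = 1; torsion from ∂_1 factors > 1: none. So H_0 = Z.
H_1: b_1 = 6 − 3 − 3 = 0; torsion from ∂_2 factors > 1: none. So H_1 = 0.
H_2: b_2 = 4 − 3 − 0 = 1; torsion from ∂_3 factors > 1: none. So H_2 = Z.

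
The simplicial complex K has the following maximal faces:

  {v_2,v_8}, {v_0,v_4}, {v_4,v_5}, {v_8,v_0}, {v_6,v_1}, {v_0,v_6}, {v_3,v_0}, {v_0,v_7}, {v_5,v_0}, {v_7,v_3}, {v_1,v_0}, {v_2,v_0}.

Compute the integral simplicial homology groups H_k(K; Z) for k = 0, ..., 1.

Order the vertices as v_0 < v_1 < v_2 < v_3 < v_4 < v_5 < v_6 < v_7 < v_8. Listing each simplex with vertices in this order, K has dimension 1 with simplices:

  0-simplices (9): [v_0], [v_1], [v_2], [v_3], [v_4], [v_5], [v_6], [v_7], [v_8]
  1-simplices (12): [v_0,v_1], [v_0,v_2], [v_0,v_3], [v_0,v_4], [v_0,v_5], [v_0,v_6], [v_0,v_7], [v_0,v_8], [v_1,v_6], [v_2,v_8], [v_3,v_7], [v_4,v_5]

giving chain groups C_0 ≅ Z^9, C_1 ≅ Z^12.

The boundary map ∂_1: C_1 → C_0 sends each edge [p,q] (with p < q) to q − p.
The 9×12 boundary matrix has rank 8 and Smith normal form diag(1,1,1,1,1,1,1,1).

Now H_k = ker ∂_k / im ∂_{k+1}, so:

  H_0: rank C_0 − rank ∂_1 = 9 − 8 = 1, and the invariant factors of ∂_1 are all 1, so H_0 = Z.
  H_1: rank ker ∂_1 − rank ∂_2 = (12 − 8) − 0 = 4, and there is no ∂_2, so H_1 = Z^4.

H_0 ≅ Z,  H_1 ≅ Z^4.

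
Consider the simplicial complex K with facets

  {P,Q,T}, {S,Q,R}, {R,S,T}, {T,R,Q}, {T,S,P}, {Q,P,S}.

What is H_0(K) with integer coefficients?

H_0 ≅ Z.

K has 5 vertices, 9 edges, 6 triangles.
rank ∂_0 = 0, rank ∂_1 = 4 ⇒ b_0 = 5 − 0 − 4 = 1; all invariant factors of ∂_1 are 1 so no torsion. So H_0 = Z.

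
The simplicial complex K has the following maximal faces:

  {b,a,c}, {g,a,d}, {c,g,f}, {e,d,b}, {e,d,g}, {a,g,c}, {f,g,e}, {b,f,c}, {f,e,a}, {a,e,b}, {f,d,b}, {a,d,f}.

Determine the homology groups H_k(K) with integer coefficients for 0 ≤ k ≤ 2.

H_0 = Z,  H_1 = Z/2,  H_2 = 0.

Order the vertices as a < b < c < d < e < f < g. Listing each simplex with vertices in this order, K has dimension 2 with simplices:

  0-simplices (7): a, b, c, d, e, f, g
  1-simplices (18): ab, ac, ad, ae, af, ag, bc, bd, be, bf, cf, cg, de, df, dg, ef, eg, fg
  2-simplices (12): abc, abe, acg, adf, adg, aef, bcf, bde, bdf, cfg, deg, efg

giving chain groups C_0 ≅ Z^7, C_1 ≅ Z^18, C_2 ≅ Z^12.

The boundary map ∂_1: C_1 → C_0 maps an edge to its endpoints' difference, ∂[p,q] = q − p. For instance
  ∂ef = f − e.
The 7×18 boundary matrix has rank 6 and Smith normal form diag(1,1,1,1,1,1).

∂_2: C_2 → C_1 sends each 2-simplex [p,q,r] to [q,r] − [p,r] + [p,q]. For instance
  ∂acg = cg − ag + ac,
  ∂cfg = fg − cg + cf.
The 18×12 boundary matrix has rank 12 and Smith normal form diag(1,1,1,1,1,1,1,1,1,1,1,2).

Now H_k = ker ∂_k / im ∂_{k+1}, so:

  H_0: rank C_0 − rank ∂_1 = 7 − 6 = 1, and the invariant factors of ∂_1 are all 1, so H_0 ≅ Z.
  H_1: rank ker ∂_1 − rank ∂_2 = (18 − 6) − 12 = 0, and ∂_2 has invariant factor 2 > 1, so H_1 ≅ Z/2.
  H_2: rank ker ∂_2 − rank ∂_3 = (12 − 12) − 0 = 0, and there is no ∂_3, so H_2 ≅ 0.

(K is a triangulation of the real projective plane RP^2.)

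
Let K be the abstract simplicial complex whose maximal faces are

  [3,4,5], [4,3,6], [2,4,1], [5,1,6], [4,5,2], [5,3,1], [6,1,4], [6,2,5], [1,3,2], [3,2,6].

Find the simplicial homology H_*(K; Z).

H_0 ≅ Z,  H_1 ≅ Z/2,  H_2 = 0.

Order the vertices as 1 < 2 < 3 < 4 < 5 < 6. Listing each simplex with vertices in this order, K has dimension 2 with simplices:

  0-simplices (6): [1], [2], [3], [4], [5], [6]
  1-simplices (15): [1,2], [1,3], [1,4], [1,5], [1,6], [2,3], [2,4], [2,5], [2,6], [3,4], [3,5], [3,6], [4,5], [4,6], [5,6]
  2-simplices (10): [1,2,3], [1,2,4], [1,3,5], [1,4,6], [1,5,6], [2,3,6], [2,4,5], [2,5,6], [3,4,5], [3,4,6]

giving chain groups C_0 ≅ Z^6, C_1 ≅ Z^15, C_2 ≅ Z^10.

The boundary map ∂_1: C_1 → C_0 maps an edge to its endpoints' difference, ∂[p,q] = q − p.
As a 6×15 matrix over Z this has rank 5, with invariant factors (1,1,1,1,1).

The boundary map ∂_2: C_2 → C_1 maps a triangle to the signed sum of its edges. For instance
  ∂[1,5,6] = [5,6] − [1,6] + [1,5],
  ∂[1,2,3] = [2,3] − [1,3] + [1,2].
As a 15×10 matrix over Z this has rank 10, with invariant factors (1,1,1,1,1,1,1,1,1,2).

Reading off H_k = ker ∂_k / im ∂_{k+1}:

  H_0: rank C_0 − rank ∂_1 = 6 − 5 = 1, and the invariant factors of ∂_1 are all 1, so H_0 ≅ Z.
  H_1: rank ker ∂_1 − rank ∂_2 = (15 − 5) − 10 = 0, and ∂_2 has invariant factor 2 > 1, so H_1 ≅ Z/2.
  H_2: rank ker ∂_2 − rank ∂_3 = (10 − 10) − 0 = 0, and there is no ∂_3, so H_2 ≅ 0.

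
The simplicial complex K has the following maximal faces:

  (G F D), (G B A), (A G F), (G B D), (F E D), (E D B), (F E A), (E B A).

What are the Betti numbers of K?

b_0 = 1, b_1 = 0, b_2 = 1.

We work with the vertex ordering A < B < D < E < F < G. The simplices of K, each written with vertices in increasing order, are:

  0-simplices (6): A, B, D, E, F, G
  1-simplices (12): AB, AE, AF, AG, BD, BE, BG, DE, DF, DG, EF, FG
  2-simplices (8): ABE, ABG, AEF, AFG, BDE, BDG, DEF, DFG

giving chain groups C_0 ≅ Z^6, C_1 ≅ Z^12, C_2 ≅ Z^8.

The boundary map ∂_1: C_1 → C_0 sends each edge [p,q] (with p < q) to q − p. For instance
  ∂FG = G − F.
As a 6×12 matrix over Z this has rank 5, with invariant factors (1,1,1,1,1).

Boundary ∂_2: C_2 → C_1 maps a triangle to the signed sum of its edges. For instance
  ∂BDG = DG − BG + BD,
  ∂BDE = DE − BE + BD.
As a 12×8 matrix over Z this has rank 7, with invariant factors (1,1,1,1,1,1,1).

From H_k ≅ ker(∂_k) / im(∂_{k+1}) we obtain:

  H_0: rank C_0 − rank ∂_1 = 6 − 5 = 1, and the invariant factors of ∂_1 are all 1, so H_0 ≅ Z.
  H_1: rank ker ∂_1 − rank ∂_2 = (12 − 5) − 7 = 0, and the invariant factors of ∂_2 are all 1, so H_1 ≅ 0.
  H_2: rank ker ∂_2 − rank ∂_3 = (8 − 7) − 0 = 1, and there is no ∂_3, so H_2 ≅ Z.

Hence the Betti numbers are b_0 = 1, b_1 = 0, b_2 = 1.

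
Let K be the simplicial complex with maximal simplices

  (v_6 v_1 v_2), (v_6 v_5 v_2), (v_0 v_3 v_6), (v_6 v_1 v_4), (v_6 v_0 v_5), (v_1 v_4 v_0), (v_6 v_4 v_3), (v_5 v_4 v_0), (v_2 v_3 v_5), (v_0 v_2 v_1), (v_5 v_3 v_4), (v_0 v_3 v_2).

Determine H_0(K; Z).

Fix the vertex order v_0 < v_1 < v_2 < v_3 < v_4 < v_5 < v_6 and write every simplex with vertices in increasing order. Then dim K = 2 and the simplices of K are:

  0-simplices (7): [v_0], [v_1], [v_2], [v_3], [v_4], [v_5], [v_6]
  1-simplices (18): (18 of them)
  2-simplices (12): (12 of them)

Hence C_0 ≅ Z^7, C_1 ≅ Z^18, C_2 ≅ Z^12.

The boundary map ∂_1: C_1 → C_0 maps an edge to its endpoints' difference, ∂[p,q] = q − p.
As a 7×18 matrix over Z this has rank 6, with invariant factors (1,1,1,1,1,1).

The boundary map ∂_2: C_2 → C_1 acts by ∂[p,q,r] = [q,r] − [p,r] + [p,q]. For instance
  ∂[v_0,v_1,v_4] = [v_1,v_4] − [v_0,v_4] + [v_0,v_1],
  ∂[v_3,v_4,v_5] = [v_4,v_5] − [v_3,v_5] + [v_3,v_4].
The resulting 18×12 matrix has rank 12, and its Smith normal form has invariant factors (1,1,1,1,1,1,1,1,1,1,1,2).

From H_k ≅ ker(∂_k) / im(∂_{k+1}) we obtain:

  H_0: rank C_0 − rank ∂_1 = 7 − 6 = 1, and the invariant factors of ∂_1 are all 1, so H_0 = Z.

H_0 ≅ Z.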